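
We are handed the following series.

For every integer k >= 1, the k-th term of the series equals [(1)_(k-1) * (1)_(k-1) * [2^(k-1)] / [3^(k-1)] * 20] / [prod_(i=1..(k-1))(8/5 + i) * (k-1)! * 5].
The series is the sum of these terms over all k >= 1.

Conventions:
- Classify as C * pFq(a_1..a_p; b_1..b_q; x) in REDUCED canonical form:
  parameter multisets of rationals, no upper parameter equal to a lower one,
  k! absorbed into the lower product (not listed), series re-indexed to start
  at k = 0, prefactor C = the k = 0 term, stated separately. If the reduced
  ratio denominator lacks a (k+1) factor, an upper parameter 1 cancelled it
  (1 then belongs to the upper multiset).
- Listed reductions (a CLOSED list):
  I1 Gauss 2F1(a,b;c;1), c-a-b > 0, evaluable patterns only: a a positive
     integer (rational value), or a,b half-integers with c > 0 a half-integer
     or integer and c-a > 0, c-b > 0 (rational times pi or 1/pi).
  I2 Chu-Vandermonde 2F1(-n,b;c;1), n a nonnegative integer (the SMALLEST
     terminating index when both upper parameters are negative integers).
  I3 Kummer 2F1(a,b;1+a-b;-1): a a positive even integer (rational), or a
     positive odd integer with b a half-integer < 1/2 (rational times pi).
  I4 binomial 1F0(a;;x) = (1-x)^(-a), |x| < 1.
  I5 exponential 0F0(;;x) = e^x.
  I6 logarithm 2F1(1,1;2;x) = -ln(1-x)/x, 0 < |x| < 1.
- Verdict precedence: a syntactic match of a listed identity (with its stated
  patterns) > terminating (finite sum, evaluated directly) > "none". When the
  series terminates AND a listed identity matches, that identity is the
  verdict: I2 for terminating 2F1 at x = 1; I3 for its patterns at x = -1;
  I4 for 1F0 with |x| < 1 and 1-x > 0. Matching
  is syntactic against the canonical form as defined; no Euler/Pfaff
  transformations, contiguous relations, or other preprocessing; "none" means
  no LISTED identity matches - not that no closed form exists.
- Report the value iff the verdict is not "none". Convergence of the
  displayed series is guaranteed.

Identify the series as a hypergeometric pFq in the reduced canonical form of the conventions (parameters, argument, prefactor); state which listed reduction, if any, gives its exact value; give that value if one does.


Canonical form: C = 4 times 2F1 with upper {1, 1}, lower {13/5}, x = 2/3. Verdict: none. A 2F1 with upper {1, 1} fits none of I1-I6 at x = 2/3; the sum runs forever.

The tell: from the first term 4: the two geometric factors (C = 4, x = 2/3) combine into one argument.
Adjacent-term ratio: r(k) = (2/3) * (k+1) (k+1) / [(k+13/5) (k+1)] - poly over poly, x = (2/3) from leading terms; C = 4 at k = 0.


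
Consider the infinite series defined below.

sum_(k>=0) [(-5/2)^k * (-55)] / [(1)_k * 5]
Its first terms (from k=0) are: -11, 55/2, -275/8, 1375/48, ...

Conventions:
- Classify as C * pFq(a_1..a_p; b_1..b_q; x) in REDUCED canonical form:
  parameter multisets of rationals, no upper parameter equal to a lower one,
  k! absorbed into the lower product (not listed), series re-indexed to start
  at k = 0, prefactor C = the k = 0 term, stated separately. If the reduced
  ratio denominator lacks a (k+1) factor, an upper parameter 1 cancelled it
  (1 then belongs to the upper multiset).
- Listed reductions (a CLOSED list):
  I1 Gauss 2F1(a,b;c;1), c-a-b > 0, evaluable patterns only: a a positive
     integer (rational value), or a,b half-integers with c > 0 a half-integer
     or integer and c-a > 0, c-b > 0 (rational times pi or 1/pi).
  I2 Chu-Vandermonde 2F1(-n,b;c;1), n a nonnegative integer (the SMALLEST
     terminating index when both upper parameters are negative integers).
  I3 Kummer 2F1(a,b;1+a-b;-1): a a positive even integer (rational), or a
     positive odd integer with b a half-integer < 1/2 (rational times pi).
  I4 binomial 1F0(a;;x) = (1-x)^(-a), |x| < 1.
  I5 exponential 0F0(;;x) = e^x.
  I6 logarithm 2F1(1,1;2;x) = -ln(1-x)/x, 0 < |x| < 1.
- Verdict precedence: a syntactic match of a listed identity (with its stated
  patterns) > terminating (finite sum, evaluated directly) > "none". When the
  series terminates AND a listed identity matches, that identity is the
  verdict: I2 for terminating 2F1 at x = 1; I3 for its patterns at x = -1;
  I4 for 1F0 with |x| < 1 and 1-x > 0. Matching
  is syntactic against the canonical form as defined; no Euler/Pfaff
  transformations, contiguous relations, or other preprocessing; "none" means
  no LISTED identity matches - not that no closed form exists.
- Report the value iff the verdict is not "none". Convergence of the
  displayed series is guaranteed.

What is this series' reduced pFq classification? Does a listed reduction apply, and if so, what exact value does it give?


x = -5/2 here; the reduced form reads 0F0, upper {-}, lower {-}, C = -11. Verdict: the I5 exponential reduction applies (the 0F0 exponential series at x = -5/2). Its exact value is (-11) * e^(-5/2).

The tell: t_0 = -11 here, and (1)_k (prefactor -11) is k! itself.
Ratio: r(k) = (-5/2) * 1 / [(k+1)] - poly over poly, x = (-5/2) from leading terms; C = -11 at k = 0.


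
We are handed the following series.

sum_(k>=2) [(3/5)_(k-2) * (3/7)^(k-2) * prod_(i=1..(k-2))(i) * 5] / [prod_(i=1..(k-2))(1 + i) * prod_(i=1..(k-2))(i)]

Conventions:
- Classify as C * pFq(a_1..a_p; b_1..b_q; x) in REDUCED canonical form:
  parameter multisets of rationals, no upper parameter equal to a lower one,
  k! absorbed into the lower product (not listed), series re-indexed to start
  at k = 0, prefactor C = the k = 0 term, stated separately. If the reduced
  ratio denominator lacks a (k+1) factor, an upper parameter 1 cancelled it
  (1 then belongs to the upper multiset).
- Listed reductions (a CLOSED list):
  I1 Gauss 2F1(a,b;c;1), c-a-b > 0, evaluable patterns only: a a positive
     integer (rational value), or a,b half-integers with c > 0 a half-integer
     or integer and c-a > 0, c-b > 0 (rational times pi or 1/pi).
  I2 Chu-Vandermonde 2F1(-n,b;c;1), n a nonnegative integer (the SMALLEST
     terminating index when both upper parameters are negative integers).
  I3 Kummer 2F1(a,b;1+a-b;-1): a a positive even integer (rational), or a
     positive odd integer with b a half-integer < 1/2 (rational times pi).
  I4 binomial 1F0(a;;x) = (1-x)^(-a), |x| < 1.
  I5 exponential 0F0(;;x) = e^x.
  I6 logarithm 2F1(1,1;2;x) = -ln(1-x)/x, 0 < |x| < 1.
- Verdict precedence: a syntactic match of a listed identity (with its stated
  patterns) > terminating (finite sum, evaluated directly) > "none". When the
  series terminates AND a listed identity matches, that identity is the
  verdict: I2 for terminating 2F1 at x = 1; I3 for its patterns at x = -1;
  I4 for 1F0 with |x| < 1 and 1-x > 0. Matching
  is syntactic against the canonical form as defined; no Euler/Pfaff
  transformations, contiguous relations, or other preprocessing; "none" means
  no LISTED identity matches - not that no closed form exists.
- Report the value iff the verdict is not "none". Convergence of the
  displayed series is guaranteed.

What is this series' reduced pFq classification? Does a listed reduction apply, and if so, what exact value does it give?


Canonical form: C = 5 times 2F1 with upper {3/5, 1}, lower {2}, x = 3/7. Verdict: none (x = 3/7): each listed identity misses the multisets {3/5, 1} ; {2}.

First insight: t_0 = 5 here, and the product of the first k integers (C = 5) is k!.
Term ratio: r(k) = (3/7) * (k+3/5) (k+1) / [(k+2) (k+1)] - poly over poly, x = (3/7) from leading terms; C = 5 at k = 0.


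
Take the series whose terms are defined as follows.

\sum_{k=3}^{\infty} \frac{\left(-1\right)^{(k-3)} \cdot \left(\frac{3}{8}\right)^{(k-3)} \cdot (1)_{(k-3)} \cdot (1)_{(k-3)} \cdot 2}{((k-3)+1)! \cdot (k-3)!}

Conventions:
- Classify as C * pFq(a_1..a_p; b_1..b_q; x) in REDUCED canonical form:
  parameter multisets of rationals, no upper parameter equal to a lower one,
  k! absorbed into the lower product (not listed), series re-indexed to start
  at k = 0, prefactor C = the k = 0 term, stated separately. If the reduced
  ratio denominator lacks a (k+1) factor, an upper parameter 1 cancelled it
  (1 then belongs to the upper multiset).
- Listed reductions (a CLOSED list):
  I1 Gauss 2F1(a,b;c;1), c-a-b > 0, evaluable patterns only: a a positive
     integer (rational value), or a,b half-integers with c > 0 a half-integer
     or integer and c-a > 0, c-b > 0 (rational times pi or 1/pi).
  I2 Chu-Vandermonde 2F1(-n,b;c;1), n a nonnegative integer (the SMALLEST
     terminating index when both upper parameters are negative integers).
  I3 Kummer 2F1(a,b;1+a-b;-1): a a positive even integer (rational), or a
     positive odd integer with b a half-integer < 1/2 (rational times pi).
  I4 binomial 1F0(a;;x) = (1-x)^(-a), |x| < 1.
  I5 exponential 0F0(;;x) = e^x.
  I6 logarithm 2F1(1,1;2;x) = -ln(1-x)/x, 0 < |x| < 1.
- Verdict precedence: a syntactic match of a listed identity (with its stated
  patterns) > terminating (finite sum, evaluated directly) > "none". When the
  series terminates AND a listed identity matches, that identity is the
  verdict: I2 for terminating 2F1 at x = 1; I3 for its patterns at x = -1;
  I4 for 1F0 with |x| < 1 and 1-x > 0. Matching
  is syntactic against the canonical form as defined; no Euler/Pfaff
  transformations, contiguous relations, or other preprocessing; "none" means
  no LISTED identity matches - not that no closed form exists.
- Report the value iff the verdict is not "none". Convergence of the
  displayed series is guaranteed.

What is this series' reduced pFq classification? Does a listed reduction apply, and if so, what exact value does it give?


The tell: x = -\frac{3}{8} and the (-1)^k factor (prefactor 2) folds into the argument's sign.
Consecutive-term ratio: r(k) = -\frac{3}{8} * (k+1) (k+1) / [(k+2) (k+1)] - rational in k, leading ratio -\frac{3}{8}; with t_0 = 2, classification follows.

With C = 2: the canonical form is 2F1(1, 1; 2; -\frac{3}{8}). Verdict at x = -\frac{3}{8}: the logarithmic series (I6) matches (the logarithm: parameters (1,1;2), x = -\frac{3}{8}). Hence: \frac{16}{3} \cdot \ln\left(\frac{11}{8}\right).


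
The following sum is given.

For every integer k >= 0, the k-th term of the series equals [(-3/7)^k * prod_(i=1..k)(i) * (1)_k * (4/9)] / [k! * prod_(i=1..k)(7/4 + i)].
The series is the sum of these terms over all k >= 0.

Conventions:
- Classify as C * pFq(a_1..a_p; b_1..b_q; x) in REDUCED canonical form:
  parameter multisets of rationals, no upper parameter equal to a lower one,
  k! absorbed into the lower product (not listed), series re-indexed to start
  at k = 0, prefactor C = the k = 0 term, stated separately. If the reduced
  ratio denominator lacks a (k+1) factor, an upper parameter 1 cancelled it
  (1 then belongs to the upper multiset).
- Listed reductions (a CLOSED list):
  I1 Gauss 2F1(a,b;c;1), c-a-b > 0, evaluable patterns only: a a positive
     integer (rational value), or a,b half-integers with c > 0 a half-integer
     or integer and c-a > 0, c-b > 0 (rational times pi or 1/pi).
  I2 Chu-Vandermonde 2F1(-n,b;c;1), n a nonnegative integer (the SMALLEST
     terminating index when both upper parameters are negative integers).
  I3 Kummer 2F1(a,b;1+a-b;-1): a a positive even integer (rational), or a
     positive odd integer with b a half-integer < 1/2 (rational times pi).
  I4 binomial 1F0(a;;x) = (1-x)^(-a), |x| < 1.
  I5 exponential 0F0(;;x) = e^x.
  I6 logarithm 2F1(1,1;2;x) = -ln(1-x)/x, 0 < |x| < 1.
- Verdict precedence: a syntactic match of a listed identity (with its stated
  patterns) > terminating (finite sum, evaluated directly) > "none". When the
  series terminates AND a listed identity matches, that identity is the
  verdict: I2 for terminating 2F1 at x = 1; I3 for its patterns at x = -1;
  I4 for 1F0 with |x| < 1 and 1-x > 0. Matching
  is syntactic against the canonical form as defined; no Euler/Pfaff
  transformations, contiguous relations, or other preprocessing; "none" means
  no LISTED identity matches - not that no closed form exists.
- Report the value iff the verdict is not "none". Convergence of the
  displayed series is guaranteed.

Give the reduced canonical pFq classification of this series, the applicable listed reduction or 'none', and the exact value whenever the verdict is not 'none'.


Key step: with t_0 = 4/9, the running product (C = 4/9, x = -3/7) telescopes to a rising factorial.
Step ratio: r(k) = (-3/7) * (k+1) (k+1) / [(k+11/4) (k+1)] - rational; roots negated = parameters, x = (-3/7), C = 4/9.

Classification (C = 4/9): 2F1 with upper {1, 1}, lower {11/4}, argument x = -3/7. Verdict: none. A 2F1 with upper {1, 1} fits none of I1-I6 at x = -3/7; the sum runs forever.


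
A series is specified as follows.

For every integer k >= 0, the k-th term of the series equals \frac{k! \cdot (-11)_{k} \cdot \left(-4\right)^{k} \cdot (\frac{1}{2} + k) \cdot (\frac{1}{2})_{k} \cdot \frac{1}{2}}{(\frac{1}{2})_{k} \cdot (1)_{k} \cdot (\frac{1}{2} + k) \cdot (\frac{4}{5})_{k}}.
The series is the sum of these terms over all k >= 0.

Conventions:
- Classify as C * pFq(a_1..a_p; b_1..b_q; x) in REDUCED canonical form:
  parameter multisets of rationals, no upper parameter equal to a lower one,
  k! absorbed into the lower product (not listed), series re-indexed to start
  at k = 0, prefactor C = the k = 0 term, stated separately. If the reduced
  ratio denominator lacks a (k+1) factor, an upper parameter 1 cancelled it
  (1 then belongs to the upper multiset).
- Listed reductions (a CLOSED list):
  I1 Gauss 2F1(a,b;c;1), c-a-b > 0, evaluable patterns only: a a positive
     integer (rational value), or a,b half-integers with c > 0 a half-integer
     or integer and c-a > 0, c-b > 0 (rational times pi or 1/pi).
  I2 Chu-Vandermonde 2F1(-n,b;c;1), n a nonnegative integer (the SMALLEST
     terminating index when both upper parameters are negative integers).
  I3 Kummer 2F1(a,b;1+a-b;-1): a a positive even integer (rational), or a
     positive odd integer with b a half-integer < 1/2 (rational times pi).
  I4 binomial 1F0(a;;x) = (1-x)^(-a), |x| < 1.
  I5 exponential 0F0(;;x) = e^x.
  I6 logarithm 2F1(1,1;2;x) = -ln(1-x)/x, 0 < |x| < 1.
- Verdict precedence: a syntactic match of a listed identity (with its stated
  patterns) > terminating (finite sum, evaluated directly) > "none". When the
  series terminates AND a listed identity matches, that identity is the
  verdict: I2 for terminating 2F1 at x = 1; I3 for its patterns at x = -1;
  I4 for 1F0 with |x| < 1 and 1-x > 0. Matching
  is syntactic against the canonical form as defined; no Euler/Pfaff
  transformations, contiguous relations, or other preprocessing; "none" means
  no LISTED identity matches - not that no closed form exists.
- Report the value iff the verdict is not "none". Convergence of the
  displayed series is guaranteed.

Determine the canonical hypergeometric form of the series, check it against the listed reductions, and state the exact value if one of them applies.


Canonical form: C = \frac{1}{2} times 2F1 with upper {-11, 1}, lower {\frac{4}{5}}, x = -4. Verdict: terminating - upper parameter -11 makes this a finite sum (last index 11), evaluated exactly. Value: \frac{7125381379083424}{161103033}.

Structural cue: x = -4 and the factorial ratio (C = 1/2) (k+a-1)!/(a-1)! is a rising factorial (a)_k.
Adjacent-term ratio: r(k) = -4 * (k-11) (k+1) / [(k+\frac{4}{5}) (k+1)] - rational; roots negated = parameters, x = -4, C = \frac{1}{2}.


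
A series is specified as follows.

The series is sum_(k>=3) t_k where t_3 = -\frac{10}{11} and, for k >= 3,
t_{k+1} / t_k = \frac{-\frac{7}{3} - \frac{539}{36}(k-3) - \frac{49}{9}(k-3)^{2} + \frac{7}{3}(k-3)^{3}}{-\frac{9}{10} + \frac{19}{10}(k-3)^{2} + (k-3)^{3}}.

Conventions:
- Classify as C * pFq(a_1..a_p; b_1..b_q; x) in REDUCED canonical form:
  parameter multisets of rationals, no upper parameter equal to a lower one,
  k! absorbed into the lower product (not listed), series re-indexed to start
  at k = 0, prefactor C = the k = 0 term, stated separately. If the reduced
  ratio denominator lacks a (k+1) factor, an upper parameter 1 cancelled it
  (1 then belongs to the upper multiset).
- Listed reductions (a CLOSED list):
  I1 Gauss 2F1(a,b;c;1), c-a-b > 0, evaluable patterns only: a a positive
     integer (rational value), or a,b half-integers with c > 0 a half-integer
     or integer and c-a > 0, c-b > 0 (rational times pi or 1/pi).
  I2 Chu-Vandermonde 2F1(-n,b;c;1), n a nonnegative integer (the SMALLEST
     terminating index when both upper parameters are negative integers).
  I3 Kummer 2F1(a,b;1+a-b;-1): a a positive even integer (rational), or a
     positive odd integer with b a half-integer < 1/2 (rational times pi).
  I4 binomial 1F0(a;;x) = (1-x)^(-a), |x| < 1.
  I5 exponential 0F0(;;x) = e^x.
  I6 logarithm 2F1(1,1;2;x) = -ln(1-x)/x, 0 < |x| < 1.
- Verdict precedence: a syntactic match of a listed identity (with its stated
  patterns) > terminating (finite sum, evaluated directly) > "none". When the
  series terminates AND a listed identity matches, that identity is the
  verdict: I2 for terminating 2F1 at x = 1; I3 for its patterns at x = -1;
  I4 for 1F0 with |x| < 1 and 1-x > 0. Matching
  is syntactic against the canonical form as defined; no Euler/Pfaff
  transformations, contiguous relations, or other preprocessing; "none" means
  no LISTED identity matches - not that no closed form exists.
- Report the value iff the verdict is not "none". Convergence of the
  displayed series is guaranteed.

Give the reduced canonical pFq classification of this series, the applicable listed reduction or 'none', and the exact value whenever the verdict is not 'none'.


With C = -\frac{10}{11}: the canonical form is 2F1(-4, \frac{1}{6}; -\frac{3}{5}; \frac{7}{3}). Verdict: terminating - upper -4 stops the sum at k = 4; the 5 terms are added exactly. Its exact value is \frac{309830915}{41570496}.

Key observation: t_0 = -\frac{10}{11} here, and factor the ratio over Q (C = -10/11, x = 7/3): negated roots = parameters.
Step ratio: r(k) = \frac{7}{3} * (k-4) (k+\frac{1}{6}) / [(k-\frac{3}{5}) (k+1)] ; factor over Q: parameters, x = \frac{7}{3}, and C = -\frac{10}{11}.


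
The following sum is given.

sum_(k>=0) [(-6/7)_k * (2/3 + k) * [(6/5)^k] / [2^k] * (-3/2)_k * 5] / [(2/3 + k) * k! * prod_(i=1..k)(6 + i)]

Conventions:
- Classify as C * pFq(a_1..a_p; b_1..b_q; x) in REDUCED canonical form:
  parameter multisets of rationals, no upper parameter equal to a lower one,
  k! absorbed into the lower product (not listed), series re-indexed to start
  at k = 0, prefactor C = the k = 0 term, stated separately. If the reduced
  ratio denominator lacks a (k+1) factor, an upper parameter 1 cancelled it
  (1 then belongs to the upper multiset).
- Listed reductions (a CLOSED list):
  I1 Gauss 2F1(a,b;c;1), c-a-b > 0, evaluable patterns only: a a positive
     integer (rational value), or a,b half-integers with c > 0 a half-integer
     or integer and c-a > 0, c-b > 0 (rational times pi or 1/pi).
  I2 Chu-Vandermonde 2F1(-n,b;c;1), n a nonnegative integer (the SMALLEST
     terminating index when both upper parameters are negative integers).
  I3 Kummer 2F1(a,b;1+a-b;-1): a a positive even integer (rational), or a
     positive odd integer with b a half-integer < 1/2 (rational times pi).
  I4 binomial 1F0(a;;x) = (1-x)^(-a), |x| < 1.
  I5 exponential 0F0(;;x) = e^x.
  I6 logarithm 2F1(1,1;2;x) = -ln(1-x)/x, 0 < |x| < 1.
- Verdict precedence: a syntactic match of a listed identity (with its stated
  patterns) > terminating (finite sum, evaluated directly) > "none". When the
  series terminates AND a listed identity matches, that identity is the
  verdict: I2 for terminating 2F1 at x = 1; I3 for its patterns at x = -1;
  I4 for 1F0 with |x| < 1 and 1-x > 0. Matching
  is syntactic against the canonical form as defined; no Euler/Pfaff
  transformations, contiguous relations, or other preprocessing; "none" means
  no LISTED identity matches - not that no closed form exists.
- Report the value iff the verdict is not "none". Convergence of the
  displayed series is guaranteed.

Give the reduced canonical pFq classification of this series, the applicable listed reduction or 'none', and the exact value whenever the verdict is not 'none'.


With C = 5: the canonical form is 2F1(-3/2, -6/7; 7; 3/5). Verdict: none - at argument 3/5 the multisets {-3/2, -6/7} ; {7} match no listed identity.

Structural cue: from the first term 5: k + 2/3 divides numerator and denominator alike; C = 5, x = 3/5 after cancelling.
Adjacent-term ratio: r(k) = (3/5) * (k-3/2) (k-6/7) / [(k+7) (k+1)] - poly over poly, x = (3/5) from leading terms; C = 5 at k = 0.


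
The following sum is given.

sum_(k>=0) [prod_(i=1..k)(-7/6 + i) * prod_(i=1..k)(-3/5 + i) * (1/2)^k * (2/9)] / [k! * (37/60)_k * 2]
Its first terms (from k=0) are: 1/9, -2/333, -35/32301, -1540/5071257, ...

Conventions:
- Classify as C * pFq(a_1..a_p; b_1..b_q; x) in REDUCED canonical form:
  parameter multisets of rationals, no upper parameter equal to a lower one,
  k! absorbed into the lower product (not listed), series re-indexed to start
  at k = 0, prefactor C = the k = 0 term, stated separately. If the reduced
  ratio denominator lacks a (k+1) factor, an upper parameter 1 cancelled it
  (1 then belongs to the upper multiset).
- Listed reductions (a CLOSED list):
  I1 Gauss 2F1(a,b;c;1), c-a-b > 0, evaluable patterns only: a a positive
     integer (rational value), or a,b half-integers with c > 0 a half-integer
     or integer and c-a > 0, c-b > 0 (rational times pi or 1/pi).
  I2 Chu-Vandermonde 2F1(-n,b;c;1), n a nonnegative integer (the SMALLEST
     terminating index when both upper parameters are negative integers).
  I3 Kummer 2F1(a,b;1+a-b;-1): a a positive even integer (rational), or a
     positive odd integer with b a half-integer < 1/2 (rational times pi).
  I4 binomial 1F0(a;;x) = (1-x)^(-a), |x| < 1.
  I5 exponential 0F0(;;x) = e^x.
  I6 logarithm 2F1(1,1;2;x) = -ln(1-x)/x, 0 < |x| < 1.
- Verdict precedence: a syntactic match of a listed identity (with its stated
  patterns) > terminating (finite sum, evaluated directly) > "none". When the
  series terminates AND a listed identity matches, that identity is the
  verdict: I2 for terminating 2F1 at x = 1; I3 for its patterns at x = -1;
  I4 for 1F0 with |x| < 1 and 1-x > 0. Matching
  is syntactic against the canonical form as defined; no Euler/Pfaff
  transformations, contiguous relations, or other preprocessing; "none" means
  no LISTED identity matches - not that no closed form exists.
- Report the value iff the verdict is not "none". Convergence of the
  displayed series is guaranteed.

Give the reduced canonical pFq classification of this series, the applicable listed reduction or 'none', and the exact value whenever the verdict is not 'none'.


x = 1/2 here; the reduced form reads 2F1, upper {-1/6, 2/5}, lower {37/60}, C = 1/9. Verdict: none - at argument 1/2 the multisets {-1/6, 2/5} ; {37/60} match no listed identity.

The tell: x = (1/2) and the running product (prefactor 1/9) telescopes to a rising factorial.
Adjacent-term ratio: r(k) = (1/2) * (k-1/6) (k+2/5) / [(k+37/60) (k+1)] - rational in k. x = (1/2); t_0 = 1/9; negate the roots.


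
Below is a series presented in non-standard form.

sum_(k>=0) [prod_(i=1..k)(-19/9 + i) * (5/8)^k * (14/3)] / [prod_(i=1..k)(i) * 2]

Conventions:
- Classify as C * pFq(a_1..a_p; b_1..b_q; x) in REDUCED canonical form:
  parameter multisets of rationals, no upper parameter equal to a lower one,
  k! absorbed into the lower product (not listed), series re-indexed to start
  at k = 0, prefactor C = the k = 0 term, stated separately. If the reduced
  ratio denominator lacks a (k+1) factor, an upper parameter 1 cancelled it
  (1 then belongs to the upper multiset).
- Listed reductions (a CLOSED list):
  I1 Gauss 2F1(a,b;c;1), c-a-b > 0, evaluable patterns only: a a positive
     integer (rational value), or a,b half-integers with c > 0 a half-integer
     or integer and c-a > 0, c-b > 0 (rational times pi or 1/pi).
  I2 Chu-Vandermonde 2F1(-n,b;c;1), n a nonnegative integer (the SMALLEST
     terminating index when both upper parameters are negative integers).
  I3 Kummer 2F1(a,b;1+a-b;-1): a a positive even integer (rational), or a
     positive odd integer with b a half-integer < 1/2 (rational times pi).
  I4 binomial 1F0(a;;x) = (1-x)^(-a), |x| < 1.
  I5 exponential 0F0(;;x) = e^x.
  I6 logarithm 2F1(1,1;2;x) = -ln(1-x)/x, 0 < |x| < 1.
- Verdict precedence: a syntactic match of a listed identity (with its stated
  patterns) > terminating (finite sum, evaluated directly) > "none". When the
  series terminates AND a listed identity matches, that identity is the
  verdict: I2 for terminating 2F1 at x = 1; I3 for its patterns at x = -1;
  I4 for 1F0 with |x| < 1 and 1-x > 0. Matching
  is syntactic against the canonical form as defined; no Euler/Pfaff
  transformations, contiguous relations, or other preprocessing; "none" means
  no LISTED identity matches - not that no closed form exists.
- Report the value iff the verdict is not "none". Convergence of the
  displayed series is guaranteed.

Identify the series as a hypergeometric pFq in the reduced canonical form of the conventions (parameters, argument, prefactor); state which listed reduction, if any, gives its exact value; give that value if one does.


The tell: with t_0 = 7/3, the constant factors (C = 7/3, x = 5/8) combine into one prefactor.
Adjacent-term ratio: r(k) = (5/8) * (k-10/9) / [(k+1)] - poly over poly, x = (5/8) from leading terms; C = 7/3 at k = 0.

At argument 5/8: a 1F0 with upper {-10/9}, lower {-}, scaled by C = 7/3. Verdict: binomial (I4) fires (the 1F0 binomial series: exponent 10/9, x = 5/8). Exact value: (7/3) * (3/8)^(10/9).


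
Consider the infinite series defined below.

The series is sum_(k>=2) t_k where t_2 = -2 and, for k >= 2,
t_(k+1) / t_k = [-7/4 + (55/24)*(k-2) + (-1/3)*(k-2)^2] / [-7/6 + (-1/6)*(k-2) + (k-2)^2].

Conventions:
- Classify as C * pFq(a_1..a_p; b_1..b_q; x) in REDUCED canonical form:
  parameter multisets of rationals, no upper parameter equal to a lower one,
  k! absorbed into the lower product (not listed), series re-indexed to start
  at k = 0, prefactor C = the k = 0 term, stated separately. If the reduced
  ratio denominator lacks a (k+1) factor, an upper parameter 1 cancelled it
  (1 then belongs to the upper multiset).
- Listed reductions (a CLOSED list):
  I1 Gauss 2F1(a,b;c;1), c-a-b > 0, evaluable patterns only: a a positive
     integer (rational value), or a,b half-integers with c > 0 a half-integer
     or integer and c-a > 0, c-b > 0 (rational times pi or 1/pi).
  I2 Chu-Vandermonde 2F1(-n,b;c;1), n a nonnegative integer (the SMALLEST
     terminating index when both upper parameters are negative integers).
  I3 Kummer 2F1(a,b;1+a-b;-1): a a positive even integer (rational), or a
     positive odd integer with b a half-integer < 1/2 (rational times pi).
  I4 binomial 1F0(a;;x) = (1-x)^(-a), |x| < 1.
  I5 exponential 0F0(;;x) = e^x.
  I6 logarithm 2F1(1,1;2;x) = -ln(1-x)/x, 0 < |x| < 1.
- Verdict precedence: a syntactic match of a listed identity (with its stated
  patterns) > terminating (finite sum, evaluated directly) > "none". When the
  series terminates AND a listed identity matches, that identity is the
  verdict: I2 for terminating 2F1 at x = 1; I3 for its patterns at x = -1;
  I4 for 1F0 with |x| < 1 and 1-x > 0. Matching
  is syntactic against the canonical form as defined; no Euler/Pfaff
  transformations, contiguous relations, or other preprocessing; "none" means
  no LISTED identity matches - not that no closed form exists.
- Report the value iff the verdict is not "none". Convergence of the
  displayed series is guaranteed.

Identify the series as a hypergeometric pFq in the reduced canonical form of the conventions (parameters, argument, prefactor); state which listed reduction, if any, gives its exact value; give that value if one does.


Key observation: with t_0 = -2, roots of the ratio polynomials (prefactor -2) are the negated parameters.
Ratio: r(k) = (-1/3) * (k-6) (k-7/8) / [(k-7/6) (k+1)] ; factor over Q: parameters, x = (-1/3), and C = -2.

Canonical form: C = -2 times 2F1 with upper {-6, -7/8}, lower {-7/6}, x = -1/3. Verdict: terminating - no listed pattern fits, but -6 in the upper list cuts the series at k = 6; direct evaluation. Exact value: -841051/518144.


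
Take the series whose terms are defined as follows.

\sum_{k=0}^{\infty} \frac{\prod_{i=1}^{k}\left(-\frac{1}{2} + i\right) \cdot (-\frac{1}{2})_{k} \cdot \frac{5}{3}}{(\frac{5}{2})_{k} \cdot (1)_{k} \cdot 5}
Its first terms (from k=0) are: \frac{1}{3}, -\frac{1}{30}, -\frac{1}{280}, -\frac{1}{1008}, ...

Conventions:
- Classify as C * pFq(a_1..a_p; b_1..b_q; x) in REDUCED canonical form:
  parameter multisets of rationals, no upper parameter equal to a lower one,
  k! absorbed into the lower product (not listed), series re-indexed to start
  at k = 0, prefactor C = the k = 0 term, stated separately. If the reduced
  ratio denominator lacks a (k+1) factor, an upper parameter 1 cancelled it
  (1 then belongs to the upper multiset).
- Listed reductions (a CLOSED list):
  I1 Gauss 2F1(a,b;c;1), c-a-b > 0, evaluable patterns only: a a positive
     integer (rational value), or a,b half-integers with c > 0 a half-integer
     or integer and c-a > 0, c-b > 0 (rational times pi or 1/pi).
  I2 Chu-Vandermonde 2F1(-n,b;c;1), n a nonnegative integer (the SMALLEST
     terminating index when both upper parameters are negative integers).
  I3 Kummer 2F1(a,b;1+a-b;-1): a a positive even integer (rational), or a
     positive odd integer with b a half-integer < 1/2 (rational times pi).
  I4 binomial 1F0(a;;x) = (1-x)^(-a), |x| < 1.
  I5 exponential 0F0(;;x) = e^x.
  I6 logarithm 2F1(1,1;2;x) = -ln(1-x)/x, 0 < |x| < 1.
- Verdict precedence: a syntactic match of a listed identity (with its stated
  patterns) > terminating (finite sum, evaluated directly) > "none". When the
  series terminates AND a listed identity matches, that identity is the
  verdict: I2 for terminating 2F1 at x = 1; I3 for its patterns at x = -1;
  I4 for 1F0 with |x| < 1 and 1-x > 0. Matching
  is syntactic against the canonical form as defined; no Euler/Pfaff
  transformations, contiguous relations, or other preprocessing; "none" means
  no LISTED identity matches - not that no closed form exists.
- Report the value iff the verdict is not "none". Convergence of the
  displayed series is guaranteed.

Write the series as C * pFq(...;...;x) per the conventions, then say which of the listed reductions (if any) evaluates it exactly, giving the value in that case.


Prefactor \frac{1}{3}, argument 1: 2F1 with upper {-\frac{1}{2}, \frac{1}{2}} over lower {\frac{5}{2}}. Verdict at x = 1: Gauss's theorem I1 (half-integer case) matches (x = 1; upper {-\frac{1}{2}, \frac{1}{2}} half-integers, c = \frac{5}{2} in the evaluable pattern). Its exact value is \frac{3}{32} \cdot \pi.

Key step: t_0 being \frac{1}{3}, the running product (C = 1/3, x = 1) telescopes to a rising factorial.
Step ratio: r(k) = 1 * (k-\frac{1}{2}) (k+\frac{1}{2}) / [(k+\frac{5}{2}) (k+1)] - rational in k. x = 1; t_0 = \frac{1}{3}; negate the roots.


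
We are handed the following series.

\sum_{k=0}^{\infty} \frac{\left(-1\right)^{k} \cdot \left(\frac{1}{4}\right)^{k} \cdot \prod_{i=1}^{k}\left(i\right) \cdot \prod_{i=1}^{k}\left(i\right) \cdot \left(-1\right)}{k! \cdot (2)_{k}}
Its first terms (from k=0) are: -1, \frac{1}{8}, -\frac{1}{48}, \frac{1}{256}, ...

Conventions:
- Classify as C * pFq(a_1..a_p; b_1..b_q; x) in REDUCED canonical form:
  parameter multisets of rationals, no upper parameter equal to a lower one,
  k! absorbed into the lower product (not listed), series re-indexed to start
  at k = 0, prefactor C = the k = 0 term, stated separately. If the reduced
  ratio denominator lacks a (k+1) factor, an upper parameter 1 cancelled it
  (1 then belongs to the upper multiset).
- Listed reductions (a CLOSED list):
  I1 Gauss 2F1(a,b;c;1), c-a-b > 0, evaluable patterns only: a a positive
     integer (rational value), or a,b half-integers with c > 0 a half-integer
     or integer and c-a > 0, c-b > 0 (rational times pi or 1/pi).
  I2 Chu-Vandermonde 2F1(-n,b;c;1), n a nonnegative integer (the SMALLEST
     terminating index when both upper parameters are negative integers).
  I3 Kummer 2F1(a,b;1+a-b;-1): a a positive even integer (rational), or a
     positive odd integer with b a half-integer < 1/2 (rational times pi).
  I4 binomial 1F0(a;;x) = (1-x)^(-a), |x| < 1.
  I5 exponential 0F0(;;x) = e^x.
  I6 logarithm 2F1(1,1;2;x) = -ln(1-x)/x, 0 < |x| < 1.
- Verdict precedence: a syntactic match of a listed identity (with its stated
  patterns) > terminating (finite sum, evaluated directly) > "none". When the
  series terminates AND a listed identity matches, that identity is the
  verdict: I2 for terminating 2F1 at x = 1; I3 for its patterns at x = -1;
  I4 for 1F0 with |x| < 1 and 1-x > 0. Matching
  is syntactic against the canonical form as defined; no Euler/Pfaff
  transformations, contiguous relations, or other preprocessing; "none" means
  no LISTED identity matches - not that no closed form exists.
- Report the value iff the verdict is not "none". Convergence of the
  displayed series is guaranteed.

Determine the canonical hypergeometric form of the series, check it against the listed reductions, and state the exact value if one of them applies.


The series (x = -\frac{1}{4}) is 2F1: upper {1, 1}, lower {2}, prefactor -1. Verdict: the I6 logarithm reduction applies (the logarithm: parameters (1,1;2), x = -\frac{1}{4}). Sum: \left(-4\right) \cdot \ln\left(\frac{5}{4}\right).

First insight: from the first term -1: the (-1)^k factor (C = -1, x = -1/4) folds into the argument's sign.
Term ratio: r(k) = -\frac{1}{4} * (k+1) (k+1) / [(k+2) (k+1)] - poly over poly, x = -\frac{1}{4} from leading terms; C = -1 at k = 0.


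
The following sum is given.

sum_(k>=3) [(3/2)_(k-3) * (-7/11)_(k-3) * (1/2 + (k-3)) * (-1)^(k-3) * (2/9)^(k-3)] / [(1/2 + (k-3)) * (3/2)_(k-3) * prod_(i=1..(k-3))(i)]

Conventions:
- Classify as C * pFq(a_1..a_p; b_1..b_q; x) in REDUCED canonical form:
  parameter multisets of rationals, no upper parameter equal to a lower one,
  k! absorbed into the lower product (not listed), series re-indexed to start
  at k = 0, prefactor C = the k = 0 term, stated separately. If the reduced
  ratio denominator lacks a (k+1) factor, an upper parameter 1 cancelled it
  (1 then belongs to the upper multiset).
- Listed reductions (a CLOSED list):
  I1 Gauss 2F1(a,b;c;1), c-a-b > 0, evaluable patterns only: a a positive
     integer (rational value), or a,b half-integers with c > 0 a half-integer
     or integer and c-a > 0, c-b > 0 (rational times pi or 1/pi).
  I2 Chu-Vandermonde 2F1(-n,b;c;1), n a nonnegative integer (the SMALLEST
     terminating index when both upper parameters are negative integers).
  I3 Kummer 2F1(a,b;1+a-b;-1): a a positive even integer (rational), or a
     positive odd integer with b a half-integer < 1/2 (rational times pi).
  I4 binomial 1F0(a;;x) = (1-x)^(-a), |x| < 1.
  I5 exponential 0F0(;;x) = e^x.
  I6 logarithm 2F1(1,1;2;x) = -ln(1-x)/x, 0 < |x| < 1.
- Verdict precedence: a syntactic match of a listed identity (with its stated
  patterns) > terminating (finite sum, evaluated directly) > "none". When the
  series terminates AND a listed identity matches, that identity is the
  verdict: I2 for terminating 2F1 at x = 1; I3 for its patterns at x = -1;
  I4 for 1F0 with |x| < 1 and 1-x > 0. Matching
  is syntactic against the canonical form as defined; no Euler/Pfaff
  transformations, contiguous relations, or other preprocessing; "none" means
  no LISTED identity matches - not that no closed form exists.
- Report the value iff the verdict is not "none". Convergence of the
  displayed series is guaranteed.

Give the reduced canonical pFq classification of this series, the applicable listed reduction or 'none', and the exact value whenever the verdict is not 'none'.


Reduced: x = -2/9, 1F0, upper = {-7/11}, lower = {-}, C = 1. Verdict: binomial (I4) matches (the 1F0 binomial series: exponent 7/11, x = -2/9). Value: (11/9)^(7/11).

Structural cue: t_0 = 1 here, and the factor k + 1/2 cancels (top and bottom), leaving C = 1, x = -2/9.
Step ratio: r(k) = (-2/9) * (k-7/11) / [(k+1)] - poly over poly, x = (-2/9) from leading terms; C = 1 at k = 0.


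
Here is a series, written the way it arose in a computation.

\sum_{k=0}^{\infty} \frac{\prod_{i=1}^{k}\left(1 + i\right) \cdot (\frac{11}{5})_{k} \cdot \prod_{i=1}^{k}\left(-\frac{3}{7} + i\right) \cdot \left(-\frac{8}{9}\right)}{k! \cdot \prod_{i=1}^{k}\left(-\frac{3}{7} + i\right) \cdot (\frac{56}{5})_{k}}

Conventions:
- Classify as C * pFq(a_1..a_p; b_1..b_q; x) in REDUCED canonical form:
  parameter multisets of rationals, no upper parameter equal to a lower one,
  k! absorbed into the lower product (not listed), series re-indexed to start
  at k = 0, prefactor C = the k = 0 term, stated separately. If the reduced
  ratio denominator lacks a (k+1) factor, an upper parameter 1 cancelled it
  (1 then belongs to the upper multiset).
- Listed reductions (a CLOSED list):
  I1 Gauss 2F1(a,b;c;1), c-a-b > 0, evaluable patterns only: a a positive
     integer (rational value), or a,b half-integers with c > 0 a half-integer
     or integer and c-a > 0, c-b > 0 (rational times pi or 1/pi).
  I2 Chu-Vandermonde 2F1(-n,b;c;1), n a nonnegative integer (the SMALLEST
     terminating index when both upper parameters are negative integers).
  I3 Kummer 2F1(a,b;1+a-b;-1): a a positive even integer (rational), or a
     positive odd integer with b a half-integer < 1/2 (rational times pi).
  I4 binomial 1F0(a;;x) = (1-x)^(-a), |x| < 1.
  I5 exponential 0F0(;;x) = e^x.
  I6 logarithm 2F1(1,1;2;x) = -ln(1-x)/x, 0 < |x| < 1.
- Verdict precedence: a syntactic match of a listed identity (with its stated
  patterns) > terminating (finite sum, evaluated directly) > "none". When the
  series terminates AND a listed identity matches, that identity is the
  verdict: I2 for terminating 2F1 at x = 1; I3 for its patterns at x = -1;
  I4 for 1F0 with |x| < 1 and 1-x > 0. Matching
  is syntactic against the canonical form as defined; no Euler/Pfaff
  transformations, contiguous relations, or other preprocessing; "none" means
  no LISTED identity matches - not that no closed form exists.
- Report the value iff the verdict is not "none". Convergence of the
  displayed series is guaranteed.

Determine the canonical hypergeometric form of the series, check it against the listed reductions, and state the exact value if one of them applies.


The series (x = 1) is 2F1: upper {2, \frac{11}{5}}, lower {\frac{56}{5}}, prefactor -\frac{8}{9}. Verdict: this is the Gauss summation I1 (x = 1: the Gamma ratio telescopes since c-a-b = 7 > 0 and a = 2 in Z>0). Exact value: -\frac{782}{525}.

First insight: t_0 = -\frac{8}{9} here, and the running product (prefactor -8/9) telescopes to a rising factorial.
Step ratio: r(k) = 1 * (k+2) (k+\frac{11}{5}) / [(k+\frac{56}{5}) (k+1)] - rational in k. x = 1; t_0 = -\frac{8}{9}; negate the roots.


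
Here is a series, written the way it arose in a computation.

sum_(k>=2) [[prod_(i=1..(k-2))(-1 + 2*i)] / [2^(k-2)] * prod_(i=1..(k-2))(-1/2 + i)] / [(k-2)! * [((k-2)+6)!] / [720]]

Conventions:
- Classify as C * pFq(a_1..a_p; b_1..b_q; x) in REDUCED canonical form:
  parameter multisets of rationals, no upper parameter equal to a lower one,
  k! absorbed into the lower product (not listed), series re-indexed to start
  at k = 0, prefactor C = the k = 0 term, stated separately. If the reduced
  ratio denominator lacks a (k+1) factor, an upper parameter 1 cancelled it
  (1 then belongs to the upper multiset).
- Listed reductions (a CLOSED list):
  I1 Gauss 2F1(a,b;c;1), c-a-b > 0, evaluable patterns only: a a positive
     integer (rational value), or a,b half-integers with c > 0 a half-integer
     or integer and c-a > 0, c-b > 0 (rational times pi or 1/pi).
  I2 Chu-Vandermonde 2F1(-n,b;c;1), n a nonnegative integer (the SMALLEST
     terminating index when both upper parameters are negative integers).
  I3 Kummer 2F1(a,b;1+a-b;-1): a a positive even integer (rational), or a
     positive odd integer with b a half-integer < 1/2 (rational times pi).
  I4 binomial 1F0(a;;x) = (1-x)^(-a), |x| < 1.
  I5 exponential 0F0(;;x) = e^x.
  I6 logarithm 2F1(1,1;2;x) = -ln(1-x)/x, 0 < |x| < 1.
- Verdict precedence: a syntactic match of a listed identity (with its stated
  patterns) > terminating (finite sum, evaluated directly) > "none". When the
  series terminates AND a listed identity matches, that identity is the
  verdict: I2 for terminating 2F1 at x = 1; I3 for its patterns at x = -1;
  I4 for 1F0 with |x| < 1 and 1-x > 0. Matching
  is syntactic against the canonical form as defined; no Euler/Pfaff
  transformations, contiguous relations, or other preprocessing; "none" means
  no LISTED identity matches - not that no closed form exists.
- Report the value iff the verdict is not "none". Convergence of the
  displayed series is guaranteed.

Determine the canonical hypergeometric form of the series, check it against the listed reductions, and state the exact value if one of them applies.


This is 1 * 2F1(1/2, 1/2; 7; 1) in reduced canonical form. Verdict: Gauss's theorem I1 (half-integer case) matches (x = 1; upper {1/2, 1/2} half-integers, c = 7 in the evaluable pattern). Hence: (524288/160083) / pi.

Key observation: with t_0 = 1, the running product (C = 1, x = 1) telescopes to a rising factorial.
Adjacent-term ratio: r(k) = 1 * (k+1/2) (k+1/2) / [(k+7) (k+1)] - poly over poly, x = 1 from leading terms; C = 1 at k = 0.
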